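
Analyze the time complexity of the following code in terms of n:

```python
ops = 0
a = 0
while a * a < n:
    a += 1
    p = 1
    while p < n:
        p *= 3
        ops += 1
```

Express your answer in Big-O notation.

Each loop level contributes: √n × log n. Multiplying the contributions gives O(√n log n).

Answer: O(√n log n)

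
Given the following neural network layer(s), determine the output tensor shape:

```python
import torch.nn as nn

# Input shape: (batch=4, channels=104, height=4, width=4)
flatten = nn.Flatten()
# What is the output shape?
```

Input: (4, 104, 4, 4) -> Output: (4, 1664)

Answer: (4, 1664)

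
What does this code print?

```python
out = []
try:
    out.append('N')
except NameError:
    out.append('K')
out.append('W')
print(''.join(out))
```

Execution trace: 'N' (try body, no exception) → 'W' (after the try/except). Output: NW

Answer: NW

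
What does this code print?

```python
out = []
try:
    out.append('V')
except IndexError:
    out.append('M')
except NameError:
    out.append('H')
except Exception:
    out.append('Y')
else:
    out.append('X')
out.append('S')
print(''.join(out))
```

Execution trace: 'V' (try body, no exception) → 'X' (else) → 'S' (after the try/except). Output: VXS

Answer: VXS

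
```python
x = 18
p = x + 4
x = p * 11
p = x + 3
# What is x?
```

Trace:
`x = 18` → x = 18
`p = x + 4` → p = 22
`x = p * 11` → x = 242
`p = x + 3` → p = 245
So x = 242

Answer: 242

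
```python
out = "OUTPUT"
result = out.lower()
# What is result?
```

Trace:
`out = "OUTPUT"` → out = 'OUTPUT'
`result = out.lower()` → result = 'output'
So result = 'output'

Answer: 'output'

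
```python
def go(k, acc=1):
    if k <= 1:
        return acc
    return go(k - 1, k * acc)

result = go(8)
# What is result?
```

Accumulator trace (n, acc): (8, 1) -> (7, 8) -> (6, 56) -> (5, 336) -> (4, 1680) -> (3, 6720) -> (2, 20160) -> (1, 40320) -> return 40320

Answer: 40320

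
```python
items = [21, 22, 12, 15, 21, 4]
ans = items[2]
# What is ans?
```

Trace:
`items = [21, 22, 12, 15, 21, 4]` → items = [21, 22, 12, 15, 21, 4]
`ans = items[2]` → ans = 12
So ans = 12

Answer: 12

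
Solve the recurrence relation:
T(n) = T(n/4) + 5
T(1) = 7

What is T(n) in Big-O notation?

Each step divides n by 4 and adds 5. After log_4(n) steps we reach T(1)=7. So T(n) = 5·log_4(n) + 7 = O(log n).

Answer: O(log n)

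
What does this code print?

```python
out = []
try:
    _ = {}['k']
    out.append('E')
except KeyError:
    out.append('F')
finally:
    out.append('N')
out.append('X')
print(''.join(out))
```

Execution trace: 'F' (except KeyError) → 'N' (finally) → 'X' (after the try/except). Output: FNX

Answer: FNX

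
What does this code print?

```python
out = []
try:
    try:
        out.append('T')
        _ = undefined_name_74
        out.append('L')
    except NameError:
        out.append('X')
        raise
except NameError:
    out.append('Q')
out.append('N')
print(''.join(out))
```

Execution trace: 'T' (inner try body) → 'X' (inner except NameError) → 'Q' (outer except NameError) → 'N' (after the try/except). Output: TXQN

Answer: TXQN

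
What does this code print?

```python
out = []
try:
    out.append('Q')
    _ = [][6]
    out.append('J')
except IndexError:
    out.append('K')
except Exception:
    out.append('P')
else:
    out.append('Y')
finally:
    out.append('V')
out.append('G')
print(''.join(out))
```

Execution trace: 'Q' (try body) → 'K' (except IndexError) → 'V' (finally) → 'G' (after the try/except). Output: QKVG

Answer: QKVG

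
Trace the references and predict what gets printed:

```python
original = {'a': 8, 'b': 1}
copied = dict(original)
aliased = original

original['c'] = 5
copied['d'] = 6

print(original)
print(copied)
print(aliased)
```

Key concept: dict() creates copy, assignment creates alias.
Step by step:
`original = {'a': 8, 'b': 1}` → original = {'a': 8, 'b': 1}
`copied = dict(original)` → copied = {'a': 8, 'b': 1}
`aliased = original` → aliased = {'a': 8, 'b': 1} (same object as original)
`original['c'] = 5` → original = {'a': 8, 'b': 1, 'c': 5} (same object as aliased); aliased = {'a': 8, 'b': 1, 'c': 5} (same object as original)
`copied['d'] = 6` → copied = {'a': 8, 'b': 1, 'd': 6}
`print(original)` → prints {'a': 8, 'b': 1, 'c': 5}
`print(copied)` → prints {'a': 8, 'b': 1, 'd': 6}
`print(aliased)` → prints {'a': 8, 'b': 1, 'c': 5}

Answer:
{'a': 8, 'b': 1, 'c': 5}
{'a': 8, 'b': 1, 'd': 6}
{'a': 8, 'b': 1, 'c': 5}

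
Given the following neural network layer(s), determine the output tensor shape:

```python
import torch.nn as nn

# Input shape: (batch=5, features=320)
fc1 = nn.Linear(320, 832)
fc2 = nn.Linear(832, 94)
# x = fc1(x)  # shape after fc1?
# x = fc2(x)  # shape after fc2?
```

Input: (5, 320) -> after fc1: (5, 832) -> Output: (5, 94)

Answer: (5, 94)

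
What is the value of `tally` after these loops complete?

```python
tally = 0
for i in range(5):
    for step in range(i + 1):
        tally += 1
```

Triangle: 1 + 2 + ... + 5
`tally` takes the values: 0 → 1 → 2 → 3 → 4 → 5 → 6 → 7 → 8 → 9 → 10 → 11 → 12 → 13 → 14 → 15

Answer: 15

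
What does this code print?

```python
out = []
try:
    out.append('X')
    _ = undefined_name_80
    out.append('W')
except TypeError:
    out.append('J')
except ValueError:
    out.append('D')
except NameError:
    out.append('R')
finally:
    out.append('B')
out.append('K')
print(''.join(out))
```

Execution trace: 'X' (try body) → 'R' (except NameError) → 'B' (finally) → 'K' (after the try/except). Output: XRBK

Answer: XRBK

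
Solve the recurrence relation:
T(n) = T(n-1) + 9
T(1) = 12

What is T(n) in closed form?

Unrolling: T(n) = T(1) + 9·(n-1) = 12 + 9(n-1) = 9n + 3.

Answer: T(n) = 9n + 3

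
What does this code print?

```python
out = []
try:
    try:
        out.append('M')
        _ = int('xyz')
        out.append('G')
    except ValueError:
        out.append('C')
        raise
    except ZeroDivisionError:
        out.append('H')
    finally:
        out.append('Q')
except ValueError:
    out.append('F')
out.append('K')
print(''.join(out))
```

Execution trace: 'M' (inner try body) → 'C' (inner except ValueError) → 'Q' (inner finally) → 'F' (outer except ValueError) → 'K' (after the try/except). Output: MCQFK

Answer: MCQFK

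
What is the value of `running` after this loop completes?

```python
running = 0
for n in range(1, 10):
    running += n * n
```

Sum of squares 1² to 9² = 285
`running` takes the values: 0 → 1 → 5 → 14 → 30 → 55 → 91 → 140 → 204 → 285

Answer: 285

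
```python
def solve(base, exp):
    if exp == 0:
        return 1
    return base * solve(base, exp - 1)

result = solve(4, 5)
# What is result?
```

solve(4, 5) = 4 * 4 * 4 * 4 * 4 = 1024

Answer: 1024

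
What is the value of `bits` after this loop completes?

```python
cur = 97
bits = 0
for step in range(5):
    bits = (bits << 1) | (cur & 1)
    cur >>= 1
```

Reverse lowest 5 bits of 97
`bits` takes the values: 0 → 1 → 2 → 4 → 8 → 16

Answer: 16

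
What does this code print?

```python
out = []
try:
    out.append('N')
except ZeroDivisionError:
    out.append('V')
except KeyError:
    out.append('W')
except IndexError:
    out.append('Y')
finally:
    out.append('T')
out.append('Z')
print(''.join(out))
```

Execution trace: 'N' (try body, no exception) → 'T' (finally) → 'Z' (after the try/except). Output: NTZ

Answer: NTZ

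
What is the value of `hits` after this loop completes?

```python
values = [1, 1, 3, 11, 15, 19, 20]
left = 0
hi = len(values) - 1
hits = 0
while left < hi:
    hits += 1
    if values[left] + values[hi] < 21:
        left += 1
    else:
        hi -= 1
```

Steps to find pair summing to 21
`hits` takes the values: 0 → 1 → 2 → 3 → 4 → 5 → 6

Answer: 6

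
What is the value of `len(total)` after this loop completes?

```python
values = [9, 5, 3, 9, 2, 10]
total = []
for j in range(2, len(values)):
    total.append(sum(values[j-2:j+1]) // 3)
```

Number of 3-element averages
`total` takes the values: [] → [5] → [5, 5] → [5, 5, 4] → [5, 5, 4, 7]
So `len(total)` = 4

Answer: 4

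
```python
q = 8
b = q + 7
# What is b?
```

Trace:
`q = 8` → q = 8
`b = q + 7` → b = 15
So b = 15

Answer: 15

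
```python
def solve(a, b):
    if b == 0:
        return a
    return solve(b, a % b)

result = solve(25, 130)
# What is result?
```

solve(25, 130) -> solve(130, 25) -> solve(25, 5) -> solve(5, 0) -> 5

Answer: 5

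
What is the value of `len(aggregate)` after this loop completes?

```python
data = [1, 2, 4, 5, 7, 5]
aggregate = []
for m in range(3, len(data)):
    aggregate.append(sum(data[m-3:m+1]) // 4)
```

Number of 4-element averages
`aggregate` takes the values: [] → [3] → [3, 4] → [3, 4, 5]
So `len(aggregate)` = 3

Answer: 3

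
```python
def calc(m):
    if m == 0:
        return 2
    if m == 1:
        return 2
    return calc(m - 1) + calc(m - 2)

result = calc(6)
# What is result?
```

Build up from base cases: calc(0)=2, calc(1)=2, calc(2)=4, calc(3)=6, calc(4)=10, calc(5)=16, calc(6)=26

Answer: 26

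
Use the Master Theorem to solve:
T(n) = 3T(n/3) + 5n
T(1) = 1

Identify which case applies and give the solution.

a=3, b=3, f(n)=5n. log_3(3) = 1. Since c=1 = 1, Case 2 applies: T(n) = Θ(n^log_b(a) · log n) = O(n log n).

Answer: O(n log n) - Case 2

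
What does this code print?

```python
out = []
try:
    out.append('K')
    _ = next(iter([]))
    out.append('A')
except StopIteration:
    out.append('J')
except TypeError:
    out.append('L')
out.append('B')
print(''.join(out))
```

Execution trace: 'K' (try body) → 'J' (except StopIteration) → 'B' (after the try/except). Output: KJB

Answer: KJB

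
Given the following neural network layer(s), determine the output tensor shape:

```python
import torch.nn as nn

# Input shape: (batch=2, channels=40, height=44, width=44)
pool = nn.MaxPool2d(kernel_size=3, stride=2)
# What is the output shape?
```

Input: (2, 40, 44, 44) -> Output: (2, 40, 21, 21)

Answer: (2, 40, 21, 21)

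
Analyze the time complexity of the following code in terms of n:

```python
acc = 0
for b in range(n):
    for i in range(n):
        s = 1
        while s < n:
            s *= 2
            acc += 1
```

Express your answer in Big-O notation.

Each loop level contributes: n × n × log n. Multiplying the contributions gives O(n^2 log n).

Answer: O(n^2 log n)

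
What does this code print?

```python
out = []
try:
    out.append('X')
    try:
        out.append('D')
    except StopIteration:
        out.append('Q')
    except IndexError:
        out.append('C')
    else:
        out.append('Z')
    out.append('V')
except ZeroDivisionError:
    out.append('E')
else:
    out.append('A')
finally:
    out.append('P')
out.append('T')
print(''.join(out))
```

Execution trace: 'X' (try body) → 'D' (inner try body, no exception) → 'Z' (inner else) → 'V' (try body, no exception) → 'A' (else) → 'P' (finally) → 'T' (after the try/except). Output: XDZVAPT

Answer: XDZVAPT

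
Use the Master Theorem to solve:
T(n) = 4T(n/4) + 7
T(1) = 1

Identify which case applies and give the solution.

a=4, b=4, f(n)=7. log_4(4) = 1. Since c=0 < 1, Case 1 applies: T(n) = Θ(n^log_b(a)) = O(n).

Answer: O(n) - Case 1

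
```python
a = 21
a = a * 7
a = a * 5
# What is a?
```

Trace:
`a = 21` → a = 21
`a = a * 7` → a = 147
`a = a * 5` → a = 735
So a = 735

Answer: 735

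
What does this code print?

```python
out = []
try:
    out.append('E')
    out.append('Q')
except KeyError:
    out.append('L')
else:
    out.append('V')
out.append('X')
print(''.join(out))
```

Execution trace: 'E' (try body) → 'Q' (try body, no exception) → 'V' (else) → 'X' (after the try/except). Output: EQVX

Answer: EQVX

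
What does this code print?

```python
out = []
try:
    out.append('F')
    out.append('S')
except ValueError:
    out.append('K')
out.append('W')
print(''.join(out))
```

Execution trace: 'F' (try body) → 'S' (try body, no exception) → 'W' (after the try/except). Output: FSW

Answer: FSW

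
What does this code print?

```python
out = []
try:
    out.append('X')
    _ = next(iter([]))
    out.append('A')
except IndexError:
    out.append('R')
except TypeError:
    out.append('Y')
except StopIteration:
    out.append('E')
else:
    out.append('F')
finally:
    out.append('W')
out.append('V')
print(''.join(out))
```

Execution trace: 'X' (try body) → 'E' (except StopIteration) → 'W' (finally) → 'V' (after the try/except). Output: XEWV

Answer: XEWV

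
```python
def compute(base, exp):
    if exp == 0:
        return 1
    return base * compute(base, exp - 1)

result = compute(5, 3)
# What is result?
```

compute(5, 3) = 5 * 5 * 5 = 125

Answer: 125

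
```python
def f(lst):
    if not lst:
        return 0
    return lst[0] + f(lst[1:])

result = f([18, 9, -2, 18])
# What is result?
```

18 + 9 + (-2) + 18 + 0 = 43

Answer: 43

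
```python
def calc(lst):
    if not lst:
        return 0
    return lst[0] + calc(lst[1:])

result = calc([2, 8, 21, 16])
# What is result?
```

2 + 8 + 21 + 16 + 0 = 47

Answer: 47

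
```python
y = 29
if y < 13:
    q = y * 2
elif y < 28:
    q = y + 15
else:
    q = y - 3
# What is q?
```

Trace:
`y = 29` → y = 29
`if y < 13: ...` → y < 13 is False, y < 28 is False, take else branch → q = 26
So q = 26

Answer: 26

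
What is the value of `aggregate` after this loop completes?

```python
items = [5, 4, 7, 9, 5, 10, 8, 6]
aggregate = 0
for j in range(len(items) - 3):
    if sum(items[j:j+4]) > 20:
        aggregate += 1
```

Count windows with sum > 20
`aggregate` takes the values: 0 → 1 → 2 → 3 → 4 → 5

Answer: 5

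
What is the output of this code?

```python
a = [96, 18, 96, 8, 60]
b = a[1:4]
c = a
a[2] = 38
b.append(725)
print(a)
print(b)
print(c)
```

Key concept: slice vs alias.
Step by step:
`a = [96, 18, 96, 8, 60]` → a = [96, 18, 96, 8, 60]
`b = a[1:4]` → b = [18, 96, 8]
`c = a` → c = [96, 18, 96, 8, 60] (same object as a)
`a[2] = 38` → a = [96, 18, 38, 8, 60] (same object as c); c = [96, 18, 38, 8, 60] (same object as a)
`b.append(725)` → b = [18, 96, 8, 725]
`print(a)` → prints [96, 18, 38, 8, 60]
`print(b)` → prints [18, 96, 8, 725]
`print(c)` → prints [96, 18, 38, 8, 60]

Answer:
[96, 18, 38, 8, 60]
[18, 96, 8, 725]
[96, 18, 38, 8, 60]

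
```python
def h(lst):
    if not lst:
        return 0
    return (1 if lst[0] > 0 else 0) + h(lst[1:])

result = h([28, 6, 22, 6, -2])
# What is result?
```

Count of positive elements in [28, 6, 22, 6, -2] = 4

Answer: 4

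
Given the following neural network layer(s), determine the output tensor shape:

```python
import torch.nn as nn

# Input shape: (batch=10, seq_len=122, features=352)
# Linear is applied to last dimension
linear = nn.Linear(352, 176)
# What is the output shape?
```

Input: (10, 122, 352) -> Output: (10, 122, 176)

Answer: (10, 122, 176)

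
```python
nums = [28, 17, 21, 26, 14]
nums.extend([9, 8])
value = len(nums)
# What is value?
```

Trace:
`nums = [28, 17, 21, 26, 14]` → nums = [28, 17, 21, 26, 14]
`nums.extend([9, 8])` → nums = [28, 17, 21, 26, 14, 9, 8]
`value = len(nums)` → value = 7
So value = 7

Answer: 7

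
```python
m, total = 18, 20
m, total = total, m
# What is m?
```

Trace:
`m, total = 18, 20` → m = 18; total = 20
`m, total = total, m` → m = 20; total = 18
So m = 20

Answer: 20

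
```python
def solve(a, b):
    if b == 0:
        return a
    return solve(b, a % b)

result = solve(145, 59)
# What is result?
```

solve(145, 59) -> solve(59, 27) -> solve(27, 5) -> solve(5, 2) -> solve(2, 1) -> solve(1, 0) -> 1

Answer: 1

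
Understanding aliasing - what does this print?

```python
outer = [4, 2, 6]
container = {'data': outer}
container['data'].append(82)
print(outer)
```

Key concept: dict holds reference to list.
Step by step:
`outer = [4, 2, 6]` → outer = [4, 2, 6]
`container = {'data': outer}` → container = {'data': [4, 2, 6]}
`container['data'].append(82)` → outer = [4, 2, 6, 82]; container = {'data': [4, 2, 6, 82]}
`print(outer)` → prints [4, 2, 6, 82]

Answer: [4, 2, 6, 82]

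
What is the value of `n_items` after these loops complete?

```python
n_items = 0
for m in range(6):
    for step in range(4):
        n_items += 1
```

6 * 4 = 24
`n_items` takes the values: 0 → 1 → 2 → 3 → 4 → 5 → 6 → 7 → 8 → 9 → 10 → 11 → 12 → 13 → 14 → 15 → 16 → 17 → 18 → 19 → 20 → 21 → 22 → 23 → 24

Answer: 24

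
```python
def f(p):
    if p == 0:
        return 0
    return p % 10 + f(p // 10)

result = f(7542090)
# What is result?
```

Sum of digits of 7542090: 0 + 9 + 0 + 2 + 4 + 5 + 7 = 27

Answer: 27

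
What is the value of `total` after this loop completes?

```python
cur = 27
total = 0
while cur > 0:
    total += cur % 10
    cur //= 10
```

Sum digits of 27
`total` takes the values: 0 → 7 → 9

Answer: 9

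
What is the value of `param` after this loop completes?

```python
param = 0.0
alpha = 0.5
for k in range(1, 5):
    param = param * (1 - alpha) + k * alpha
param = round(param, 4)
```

Moving average with lr=0.5
`param` takes the values: 0.0 → 0.5 → 1.25 → 2.125 → 3.0625

Answer: 3.0625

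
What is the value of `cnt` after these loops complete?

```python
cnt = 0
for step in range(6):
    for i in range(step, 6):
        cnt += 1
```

Upper triangle: 6 + 5 + ... + 1
`cnt` takes the values: 0 → 1 → 2 → 3 → 4 → 5 → 6 → 7 → 8 → 9 → 10 → 11 → 12 → 13 → 14 → 15 → 16 → 17 → 18 → 19 → 20 → 21

Answer: 21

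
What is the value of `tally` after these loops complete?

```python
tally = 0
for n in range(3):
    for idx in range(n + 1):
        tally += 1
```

Triangle: 1 + 2 + ... + 3
`tally` takes the values: 0 → 1 → 2 → 3 → 4 → 5 → 6

Answer: 6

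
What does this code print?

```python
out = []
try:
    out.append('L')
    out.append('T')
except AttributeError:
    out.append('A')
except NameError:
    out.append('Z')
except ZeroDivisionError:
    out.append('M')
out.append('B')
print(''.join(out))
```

Execution trace: 'L' (try body) → 'T' (try body, no exception) → 'B' (after the try/except). Output: LTB

Answer: LTB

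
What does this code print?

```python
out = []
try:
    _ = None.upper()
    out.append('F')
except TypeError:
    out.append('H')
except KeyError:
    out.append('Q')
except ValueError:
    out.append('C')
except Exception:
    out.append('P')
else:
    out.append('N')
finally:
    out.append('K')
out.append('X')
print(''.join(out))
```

Execution trace: 'P' (except Exception) → 'K' (finally) → 'X' (after the try/except). Output: PKX

Answer: PKX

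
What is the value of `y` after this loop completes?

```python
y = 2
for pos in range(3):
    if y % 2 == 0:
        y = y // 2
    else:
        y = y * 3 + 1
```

Collatz-style transformation from 2
`y` takes the values: 2 → 1 → 4 → 2

Answer: 2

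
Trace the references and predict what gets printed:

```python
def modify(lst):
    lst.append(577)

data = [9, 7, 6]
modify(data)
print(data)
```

Key concept: function modifies passed list.
Step by step:
`data = [9, 7, 6]` → data = [9, 7, 6]
`modify(data)` → data = [9, 7, 6, 577]
`print(data)` → prints [9, 7, 6, 577]

Answer: [9, 7, 6, 577]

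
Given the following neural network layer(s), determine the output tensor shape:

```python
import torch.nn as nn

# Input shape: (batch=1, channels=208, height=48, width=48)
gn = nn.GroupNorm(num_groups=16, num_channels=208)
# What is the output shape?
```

Input: (1, 208, 48, 48) -> Output: (1, 208, 48, 48)

Answer: (1, 208, 48, 48)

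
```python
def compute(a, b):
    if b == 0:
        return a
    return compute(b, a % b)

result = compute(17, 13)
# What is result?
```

compute(17, 13) -> compute(13, 4) -> compute(4, 1) -> compute(1, 0) -> 1

Answer: 1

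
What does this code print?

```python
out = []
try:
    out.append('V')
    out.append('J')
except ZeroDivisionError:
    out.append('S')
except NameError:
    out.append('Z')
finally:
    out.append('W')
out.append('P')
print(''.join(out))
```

Execution trace: 'V' (try body) → 'J' (try body, no exception) → 'W' (finally) → 'P' (after the try/except). Output: VJWP

Answer: VJWP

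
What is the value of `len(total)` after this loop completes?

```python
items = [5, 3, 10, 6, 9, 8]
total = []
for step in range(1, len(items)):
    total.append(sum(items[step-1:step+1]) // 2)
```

Number of 2-element averages
`total` takes the values: [] → [4] → [4, 6] → [4, 6, 8] → [4, 6, 8, 7] → [4, 6, 8, 7, 8]
So `len(total)` = 5

Answer: 5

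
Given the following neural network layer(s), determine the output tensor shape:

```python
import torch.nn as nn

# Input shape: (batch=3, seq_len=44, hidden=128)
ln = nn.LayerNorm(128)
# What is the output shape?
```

Input: (3, 44, 128) -> Output: (3, 44, 128)

Answer: (3, 44, 128)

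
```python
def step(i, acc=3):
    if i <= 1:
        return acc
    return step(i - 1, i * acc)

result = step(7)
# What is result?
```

Accumulator trace (n, acc): (7, 3) -> (6, 21) -> (5, 126) -> (4, 630) -> (3, 2520) -> (2, 7560) -> (1, 15120) -> return 15120

Answer: 15120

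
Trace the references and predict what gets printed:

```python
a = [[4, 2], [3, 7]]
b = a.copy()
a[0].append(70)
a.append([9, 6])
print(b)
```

Key concept: shallow copy with nested lists.
Step by step:
`a = [[4, 2], [3, 7]]` → a = [[4, 2], [3, 7]]
`b = a.copy()` → b = [[4, 2], [3, 7]]
`a[0].append(70)` → a = [[4, 2, 70], [3, 7]]; b = [[4, 2, 70], [3, 7]]
`a.append([9, 6])` → a = [[4, 2, 70], [3, 7], [9, 6]]
`print(b)` → prints [[4, 2, 70], [3, 7]]

Answer: [[4, 2, 70], [3, 7]]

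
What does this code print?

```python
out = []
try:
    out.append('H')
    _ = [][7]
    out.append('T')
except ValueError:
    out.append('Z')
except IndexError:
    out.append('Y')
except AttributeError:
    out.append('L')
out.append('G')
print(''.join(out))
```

Execution trace: 'H' (try body) → 'Y' (except IndexError) → 'G' (after the try/except). Output: HYG

Answer: HYG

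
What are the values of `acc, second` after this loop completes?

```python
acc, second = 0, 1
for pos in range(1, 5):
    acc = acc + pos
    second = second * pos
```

Sum and factorial of 1 to 4
`acc, second` takes the values: (0, 1) → (1, 1) → (3, 1) → (3, 2) → (6, 2) → (6, 6) → (10, 6) → (10, 24)

Answer: 10, 24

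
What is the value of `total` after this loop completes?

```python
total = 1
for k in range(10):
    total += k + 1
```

Start at 1, add 1 to 10 = 56
`total` takes the values: 1 → 2 → 4 → 7 → 11 → 16 → 22 → 29 → 37 → 46 → 56

Answer: 56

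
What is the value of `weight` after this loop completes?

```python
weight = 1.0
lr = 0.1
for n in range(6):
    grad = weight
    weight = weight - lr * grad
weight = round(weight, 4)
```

Gradient descent: w = 1.0 * (1 - 0.1)^6
`weight` takes the values: 1.0 → 0.9 → 0.81 → 0.729 → 0.6561 → 0.59049 → 0.531441 → 0.5314

Answer: 0.5314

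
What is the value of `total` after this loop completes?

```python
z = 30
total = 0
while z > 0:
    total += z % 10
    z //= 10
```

Sum digits of 30
`total` takes the values: 0 → 3

Answer: 3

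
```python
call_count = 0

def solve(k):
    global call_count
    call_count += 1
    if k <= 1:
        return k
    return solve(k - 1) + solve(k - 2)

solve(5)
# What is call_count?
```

Calls(k) = 1 + Calls(k-1) + Calls(k-2); Calls(0)=Calls(1)=1. For k=5 this gives 15.

Answer: 15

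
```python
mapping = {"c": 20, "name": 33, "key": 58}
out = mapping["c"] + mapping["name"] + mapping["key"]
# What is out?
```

Trace:
`mapping = {"c": 20, "name": 33, "key": 58}` → mapping = {'c': 20, 'name': 33, 'key': 58}
`out = mapping["c"] + mapping["name"] + mapping["key"]` → out = 111
So out = 111

Answer: 111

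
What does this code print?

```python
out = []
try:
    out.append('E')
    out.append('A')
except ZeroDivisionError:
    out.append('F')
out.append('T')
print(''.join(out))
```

Execution trace: 'E' (try body) → 'A' (try body, no exception) → 'T' (after the try/except). Output: EAT

Answer: EAT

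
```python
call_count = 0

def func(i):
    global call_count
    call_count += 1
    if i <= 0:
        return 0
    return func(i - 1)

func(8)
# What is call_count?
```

Linear recursion stepping by 1: 9 calls from i=8 down to ≤0.

Answer: 9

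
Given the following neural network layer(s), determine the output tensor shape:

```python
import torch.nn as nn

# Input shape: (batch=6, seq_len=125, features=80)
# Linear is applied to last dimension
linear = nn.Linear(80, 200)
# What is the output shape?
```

Input: (6, 125, 80) -> Output: (6, 125, 200)

Answer: (6, 125, 200)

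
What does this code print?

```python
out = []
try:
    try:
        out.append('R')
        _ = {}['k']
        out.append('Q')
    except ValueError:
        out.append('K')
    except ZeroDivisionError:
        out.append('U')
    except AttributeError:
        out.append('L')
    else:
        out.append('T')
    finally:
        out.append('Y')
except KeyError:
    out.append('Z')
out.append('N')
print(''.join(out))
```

Execution trace: 'R' (inner try body) → 'Y' (inner finally) → 'Z' (outer except KeyError) → 'N' (after the try/except). Output: RYZN

Answer: RYZN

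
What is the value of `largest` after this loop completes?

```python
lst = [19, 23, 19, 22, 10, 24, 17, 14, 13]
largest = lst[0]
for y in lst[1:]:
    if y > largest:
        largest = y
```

Maximum of [19, 23, 19, 22, 10, 24, 17, 14, 13]
`largest` takes the values: 19 → 23 → 24

Answer: 24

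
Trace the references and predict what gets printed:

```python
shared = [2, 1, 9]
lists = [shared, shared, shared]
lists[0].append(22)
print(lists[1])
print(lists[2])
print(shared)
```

Key concept: list of same reference.
Step by step:
`shared = [2, 1, 9]` → shared = [2, 1, 9]
`lists = [shared, shared, shared]` → lists = [[2, 1, 9], [2, 1, 9], [2, 1, 9]]
`lists[0].append(22)` → shared = [2, 1, 9, 22]; lists = [[2, 1, 9, 22], [2, 1, 9, 22], [2, 1, 9, 22]]
`print(lists[1])` → prints [2, 1, 9, 22]
`print(lists[2])` → prints [2, 1, 9, 22]
`print(shared)` → prints [2, 1, 9, 22]

Answer:
[2, 1, 9, 22]
[2, 1, 9, 22]
[2, 1, 9, 22]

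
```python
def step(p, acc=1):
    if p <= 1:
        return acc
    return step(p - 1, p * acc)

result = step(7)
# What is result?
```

Accumulator trace (n, acc): (7, 1) -> (6, 7) -> (5, 42) -> (4, 210) -> (3, 840) -> (2, 2520) -> (1, 5040) -> return 5040

Answer: 5040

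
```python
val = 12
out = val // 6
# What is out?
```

Trace:
`val = 12` → val = 12
`out = val // 6` → out = 2
So out = 2

Answer: 2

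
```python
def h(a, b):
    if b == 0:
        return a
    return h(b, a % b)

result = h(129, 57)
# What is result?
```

h(129, 57) -> h(57, 15) -> h(15, 12) -> h(12, 3) -> h(3, 0) -> 3

Answer: 3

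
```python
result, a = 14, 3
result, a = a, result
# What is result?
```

Trace:
`result, a = 14, 3` → result = 14; a = 3
`result, a = a, result` → result = 3; a = 14
So result = 3

Answer: 3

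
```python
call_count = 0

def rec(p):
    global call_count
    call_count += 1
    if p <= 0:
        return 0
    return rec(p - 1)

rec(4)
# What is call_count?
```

Linear recursion stepping by 1: 5 calls from p=4 down to ≤0.

Answer: 5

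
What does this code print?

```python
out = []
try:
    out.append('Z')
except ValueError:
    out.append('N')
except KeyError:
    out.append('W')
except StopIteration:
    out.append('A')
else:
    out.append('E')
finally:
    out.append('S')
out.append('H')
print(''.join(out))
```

Execution trace: 'Z' (try body, no exception) → 'E' (else) → 'S' (finally) → 'H' (after the try/except). Output: ZESH

Answer: ZESH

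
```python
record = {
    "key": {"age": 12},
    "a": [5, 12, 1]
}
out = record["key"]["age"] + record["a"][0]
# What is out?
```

Trace:
`record = { ...` → record = {'key': {'age': 12}, 'a': [5, 12, 1]}
`out = record["key"]["age"] + record["a"][0]` → out = 17
So out = 17

Answer: 17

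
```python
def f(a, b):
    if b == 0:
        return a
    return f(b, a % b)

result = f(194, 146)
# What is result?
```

f(194, 146) -> f(146, 48) -> f(48, 2) -> f(2, 0) -> 2

Answer: 2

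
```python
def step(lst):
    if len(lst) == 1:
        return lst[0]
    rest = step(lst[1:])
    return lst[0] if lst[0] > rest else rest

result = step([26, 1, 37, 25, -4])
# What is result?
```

Recursive max over [26, 1, 37, 25, -4] = 37

Answer: 37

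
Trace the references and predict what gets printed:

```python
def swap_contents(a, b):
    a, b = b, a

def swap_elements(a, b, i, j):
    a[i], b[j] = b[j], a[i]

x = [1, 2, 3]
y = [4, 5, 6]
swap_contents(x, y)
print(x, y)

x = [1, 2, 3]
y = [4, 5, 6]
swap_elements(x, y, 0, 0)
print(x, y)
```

Key concept: parameter rebinding vs mutation.
Step by step:
`x = [1, 2, 3]` → x = [1, 2, 3]
`y = [4, 5, 6]` → y = [4, 5, 6]
`swap_contents(x, y)` → no visible change to tracked variables
`print(x, y)` → prints [1, 2, 3] [4, 5, 6]
`x = [1, 2, 3]` → x = [1, 2, 3]
`y = [4, 5, 6]` → y = [4, 5, 6]
`swap_elements(x, y, 0, 0)` → x = [4, 2, 3]; y = [1, 5, 6]
`print(x, y)` → prints [4, 2, 3] [1, 5, 6]

Answer:
[1, 2, 3] [4, 5, 6]
[4, 2, 3] [1, 5, 6]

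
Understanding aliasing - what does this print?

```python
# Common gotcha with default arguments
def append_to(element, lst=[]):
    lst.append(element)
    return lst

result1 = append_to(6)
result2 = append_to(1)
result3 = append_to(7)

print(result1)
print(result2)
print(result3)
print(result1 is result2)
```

Key concept: mutable default argument gotcha.
Step by step:
`result1 = append_to(6)` → result1 = [6]
`result2 = append_to(1)` → result1 = [6, 1] (same object as result2); result2 = [6, 1] (same object as result1)
`result3 = append_to(7)` → result1 = [6, 1, 7] (same object as result2, result3); result2 = [6, 1, 7] (same object as result1, result3); result3 = [6, 1, 7] (same object as result1, result2)
`print(result1)` → prints [6, 1, 7]
`print(result2)` → prints [6, 1, 7]
`print(result3)` → prints [6, 1, 7]
`print(result1 is result2)` → prints True

Answer:
[6, 1, 7]
[6, 1, 7]
[6, 1, 7]
True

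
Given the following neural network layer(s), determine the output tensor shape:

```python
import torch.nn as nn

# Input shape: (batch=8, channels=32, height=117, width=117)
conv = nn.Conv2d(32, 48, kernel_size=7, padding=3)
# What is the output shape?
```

Input: (8, 32, 117, 117) -> Output: (8, 48, 117, 117)

Answer: (8, 48, 117, 117)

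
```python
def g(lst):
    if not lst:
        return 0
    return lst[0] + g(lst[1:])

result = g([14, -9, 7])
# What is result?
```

14 + (-9) + 7 + 0 = 12

Answer: 12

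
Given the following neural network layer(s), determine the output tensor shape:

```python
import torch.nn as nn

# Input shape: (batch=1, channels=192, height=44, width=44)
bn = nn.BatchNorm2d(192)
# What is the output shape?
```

Input: (1, 192, 44, 44) -> Output: (1, 192, 44, 44)

Answer: (1, 192, 44, 44)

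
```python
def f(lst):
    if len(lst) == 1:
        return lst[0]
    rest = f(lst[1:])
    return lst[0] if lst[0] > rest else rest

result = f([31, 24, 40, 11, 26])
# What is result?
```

Recursive max over [31, 24, 40, 11, 26] = 40

Answer: 40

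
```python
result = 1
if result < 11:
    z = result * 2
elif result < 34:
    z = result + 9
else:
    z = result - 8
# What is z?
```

Trace:
`result = 1` → result = 1
`if result < 11: ...` → result < 11 is True → z = 2
So z = 2

Answer: 2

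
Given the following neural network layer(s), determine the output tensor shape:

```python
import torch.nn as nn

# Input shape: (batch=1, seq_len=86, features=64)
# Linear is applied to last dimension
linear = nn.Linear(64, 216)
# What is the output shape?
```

Input: (1, 86, 64) -> Output: (1, 86, 216)

Answer: (1, 86, 216)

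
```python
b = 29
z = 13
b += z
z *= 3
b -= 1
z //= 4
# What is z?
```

Trace:
`b = 29` → b = 29
`z = 13` → z = 13
`b += z` → b = 42
`z *= 3` → z = 39
`b -= 1` → b = 41
`z //= 4` → z = 9
So z = 9

Answer: 9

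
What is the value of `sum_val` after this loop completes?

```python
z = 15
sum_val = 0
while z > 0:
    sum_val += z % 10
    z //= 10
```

Sum digits of 15
`sum_val` takes the values: 0 → 5 → 6

Answer: 6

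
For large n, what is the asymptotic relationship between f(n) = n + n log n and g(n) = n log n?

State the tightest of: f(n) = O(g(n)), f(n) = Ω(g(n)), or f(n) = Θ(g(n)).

n + n log n vs n log n: f(n) = Θ(g(n)) — they are asymptotically equivalent (the n term is dominated).

Answer: f(n) = Θ(g(n)) — they are asymptotically equivalent (the n term is dominated).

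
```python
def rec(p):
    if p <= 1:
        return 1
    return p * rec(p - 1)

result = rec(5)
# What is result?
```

rec(5) = 5 * 4 * 3 * 2 * 1 = 120

Answer: 120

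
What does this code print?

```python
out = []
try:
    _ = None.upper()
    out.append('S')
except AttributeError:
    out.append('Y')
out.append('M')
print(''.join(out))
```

Execution trace: 'Y' (except AttributeError) → 'M' (after the try/except). Output: YM

Answer: YM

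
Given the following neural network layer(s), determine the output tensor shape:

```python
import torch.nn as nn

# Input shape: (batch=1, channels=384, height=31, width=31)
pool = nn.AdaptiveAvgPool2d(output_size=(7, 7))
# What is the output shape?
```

Input: (1, 384, 31, 31) -> Output: (1, 384, 7, 7)

Answer: (1, 384, 7, 7)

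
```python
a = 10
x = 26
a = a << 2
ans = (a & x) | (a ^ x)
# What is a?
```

Trace:
`a = 10` → a = 10
`x = 26` → x = 26
`a = a << 2` → a = 40
`ans = (a & x) | (a ^ x)` → ans = 58
So a = 40

Answer: 40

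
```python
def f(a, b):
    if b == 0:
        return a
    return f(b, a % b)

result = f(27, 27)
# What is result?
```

f(27, 27) -> f(27, 0) -> 27

Answer: 27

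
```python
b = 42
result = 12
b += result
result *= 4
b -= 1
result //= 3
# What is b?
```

Trace:
`b = 42` → b = 42
`result = 12` → result = 12
`b += result` → b = 54
`result *= 4` → result = 48
`b -= 1` → b = 53
`result //= 3` → result = 16
So b = 53

Answer: 53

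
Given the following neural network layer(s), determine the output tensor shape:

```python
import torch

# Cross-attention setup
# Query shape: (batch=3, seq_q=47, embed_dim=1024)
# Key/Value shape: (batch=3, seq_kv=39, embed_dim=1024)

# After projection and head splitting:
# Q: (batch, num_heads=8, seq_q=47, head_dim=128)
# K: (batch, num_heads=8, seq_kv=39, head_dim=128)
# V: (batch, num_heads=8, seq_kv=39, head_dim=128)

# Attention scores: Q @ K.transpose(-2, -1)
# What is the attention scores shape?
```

Input: (3, 47, 1024) -> Output: (3, 8, 47, 39)

Answer: (3, 8, 47, 39)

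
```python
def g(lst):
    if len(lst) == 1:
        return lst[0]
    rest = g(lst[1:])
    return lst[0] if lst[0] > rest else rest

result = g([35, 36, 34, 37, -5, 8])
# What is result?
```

Recursive max over [35, 36, 34, 37, -5, 8] = 37

Answer: 37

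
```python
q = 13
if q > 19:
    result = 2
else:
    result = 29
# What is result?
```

Trace:
`q = 13` → q = 13
`if q > 19: ...` → q > 19 is False, take else branch → result = 29
So result = 29

Answer: 29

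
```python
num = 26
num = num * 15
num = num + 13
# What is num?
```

Trace:
`num = 26` → num = 26
`num = num * 15` → num = 390
`num = num + 13` → num = 403
So num = 403

Answer: 403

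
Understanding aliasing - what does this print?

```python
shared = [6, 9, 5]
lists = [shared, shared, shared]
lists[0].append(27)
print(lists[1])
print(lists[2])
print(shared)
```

Key concept: list of same reference.
Step by step:
`shared = [6, 9, 5]` → shared = [6, 9, 5]
`lists = [shared, shared, shared]` → lists = [[6, 9, 5], [6, 9, 5], [6, 9, 5]]
`lists[0].append(27)` → shared = [6, 9, 5, 27]; lists = [[6, 9, 5, 27], [6, 9, 5, 27], [6, 9, 5, 27]]
`print(lists[1])` → prints [6, 9, 5, 27]
`print(lists[2])` → prints [6, 9, 5, 27]
`print(shared)` → prints [6, 9, 5, 27]

Answer:
[6, 9, 5, 27]
[6, 9, 5, 27]
[6, 9, 5, 27]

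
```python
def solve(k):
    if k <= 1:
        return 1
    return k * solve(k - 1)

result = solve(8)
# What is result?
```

solve(8) = 8 * 7 * 6 * 5 * 4 * 3 * 2 * 1 = 40320

Answer: 40320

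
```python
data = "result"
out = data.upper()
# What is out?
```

Trace:
`data = "result"` → data = 'result'
`out = data.upper()` → out = 'RESULT'
So out = 'RESULT'

Answer: 'RESULT'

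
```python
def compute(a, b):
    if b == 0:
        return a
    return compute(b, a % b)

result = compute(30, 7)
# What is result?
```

compute(30, 7) -> compute(7, 2) -> compute(2, 1) -> compute(1, 0) -> 1

Answer: 1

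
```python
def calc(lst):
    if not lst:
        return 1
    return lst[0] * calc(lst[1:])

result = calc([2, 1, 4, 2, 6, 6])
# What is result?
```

Product over [2, 1, 4, 2, 6, 6] = 2 * 1 * 4 * 2 * 6 * 6 = 576

Answer: 576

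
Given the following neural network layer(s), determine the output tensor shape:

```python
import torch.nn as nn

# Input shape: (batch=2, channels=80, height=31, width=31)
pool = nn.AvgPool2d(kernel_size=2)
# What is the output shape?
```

Input: (2, 80, 31, 31) -> Output: (2, 80, 15, 15)

Answer: (2, 80, 15, 15)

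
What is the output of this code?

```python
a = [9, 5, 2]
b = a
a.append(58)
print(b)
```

Key concept: basic list aliasing.
Step by step:
`a = [9, 5, 2]` → a = [9, 5, 2]
`b = a` → b = [9, 5, 2] (same object as a)
`a.append(58)` → a = [9, 5, 2, 58] (same object as b); b = [9, 5, 2, 58] (same object as a)
`print(b)` → prints [9, 5, 2, 58]

Answer: [9, 5, 2, 58]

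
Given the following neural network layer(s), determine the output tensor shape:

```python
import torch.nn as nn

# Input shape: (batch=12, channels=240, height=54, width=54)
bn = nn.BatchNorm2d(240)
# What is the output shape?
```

Input: (12, 240, 54, 54) -> Output: (12, 240, 54, 54)

Answer: (12, 240, 54, 54)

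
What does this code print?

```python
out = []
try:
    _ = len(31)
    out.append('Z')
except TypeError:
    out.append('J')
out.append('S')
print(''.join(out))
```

Execution trace: 'J' (except TypeError) → 'S' (after the try/except). Output: JS

Answer: JS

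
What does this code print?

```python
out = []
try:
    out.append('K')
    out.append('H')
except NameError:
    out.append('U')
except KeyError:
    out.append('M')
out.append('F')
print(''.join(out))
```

Execution trace: 'K' (try body) → 'H' (try body, no exception) → 'F' (after the try/except). Output: KHF

Answer: KHF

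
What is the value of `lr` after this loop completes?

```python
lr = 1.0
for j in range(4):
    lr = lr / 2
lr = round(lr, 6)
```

Halving LR 4 times: 1 / 2^4
`lr` takes the values: 1.0 → 0.5 → 0.25 → 0.125 → 0.0625

Answer: 0.0625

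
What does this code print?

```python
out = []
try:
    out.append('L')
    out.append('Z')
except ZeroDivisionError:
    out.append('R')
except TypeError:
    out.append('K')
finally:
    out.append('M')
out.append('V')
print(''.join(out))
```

Execution trace: 'L' (try body) → 'Z' (try body, no exception) → 'M' (finally) → 'V' (after the try/except). Output: LZMV

Answer: LZMV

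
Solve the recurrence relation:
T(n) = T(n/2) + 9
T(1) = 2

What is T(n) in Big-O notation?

Each step divides n by 2 and adds 9. After log_2(n) steps we reach T(1)=2. So T(n) = 9·log_2(n) + 2 = O(log n).

Answer: O(log n)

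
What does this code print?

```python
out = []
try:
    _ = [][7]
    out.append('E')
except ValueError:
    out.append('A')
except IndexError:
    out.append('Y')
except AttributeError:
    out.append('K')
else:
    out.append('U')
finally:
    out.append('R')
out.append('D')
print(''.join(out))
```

Execution trace: 'Y' (except IndexError) → 'R' (finally) → 'D' (after the try/except). Output: YRD

Answer: YRD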